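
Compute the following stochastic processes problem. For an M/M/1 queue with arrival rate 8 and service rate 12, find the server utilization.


rho = lambda/mu
= 8/12
= 0.6667

0.6667


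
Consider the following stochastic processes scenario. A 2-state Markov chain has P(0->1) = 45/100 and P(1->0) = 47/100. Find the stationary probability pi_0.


Stationary distribution: pi_0 = p10/(p01+p10), pi_1 = p01/(p01+p10)
p01 = 0.4500, p10 = 0.4700
pi_0 = 0.5109

0.5109


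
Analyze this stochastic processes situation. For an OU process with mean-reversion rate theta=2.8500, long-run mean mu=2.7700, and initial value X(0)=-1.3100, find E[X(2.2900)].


E[X(t)] = mu + (X(0) - mu)*exp(-theta*t)
= 2.7700 + (-1.3100 - 2.7700)*exp(-2.8500*2.2900)
= 2.7700 + -4.0800 * 0.0015
= 2.7640

2.7640


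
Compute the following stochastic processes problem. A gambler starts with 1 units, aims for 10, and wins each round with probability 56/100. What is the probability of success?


Gambler's ruin formula:
r = q/p = 0.4400/0.5600 = 0.7857
P(win) = (1 - r^i)/(1 - r^N)
= (1 - 0.7857^1)/(1 - 0.7857^10)
= 0.2354

0.2354


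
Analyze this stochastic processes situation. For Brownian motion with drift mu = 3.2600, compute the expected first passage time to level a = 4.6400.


Expected first passage time = a/mu
= 4.6400/3.2600
= 1.4233

1.4233


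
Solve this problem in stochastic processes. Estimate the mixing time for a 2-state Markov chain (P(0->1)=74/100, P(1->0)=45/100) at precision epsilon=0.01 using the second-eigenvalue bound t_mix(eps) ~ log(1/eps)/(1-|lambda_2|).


lambda_2 = |1 - p01 - p10| = |1 - 0.7400 - 0.4500| = 0.1900
t_mix ~ log(1/eps)/(1 - |lambda_2|)
= log(100)/(1 - 0.1900) = 4.6052/0.8100
= 5.6854

5.6854


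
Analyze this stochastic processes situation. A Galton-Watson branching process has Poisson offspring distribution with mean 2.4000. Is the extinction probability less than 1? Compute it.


Since mu = 2.4000 > 1, extinction prob q < 1.
Solve s = exp(mu*(s-1)) iteratively.
q = 0.1214

0.1214


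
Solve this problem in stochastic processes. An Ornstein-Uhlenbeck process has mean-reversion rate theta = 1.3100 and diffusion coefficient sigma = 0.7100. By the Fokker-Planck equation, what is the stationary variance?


Stationary variance = sigma^2 / (2*theta)
= 0.7100^2 / (2*1.3100)
= 0.5041 / 2.6200
= 0.1924

0.1924


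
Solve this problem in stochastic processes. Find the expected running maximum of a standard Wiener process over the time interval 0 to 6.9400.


E(max B(s)) = sqrt(2t/pi)
= sqrt(2*6.9400/pi)
= sqrt(4.4181)
= 2.1019

2.1019


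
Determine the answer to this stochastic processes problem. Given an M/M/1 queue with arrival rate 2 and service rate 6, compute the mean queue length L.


rho = 2/6 = 0.3333
L = rho/(1-rho)
= 0.3333/0.6667
= 0.5000

0.5000


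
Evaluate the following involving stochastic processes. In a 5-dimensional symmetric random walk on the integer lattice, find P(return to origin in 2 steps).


P(return in 2 steps) = P(reverse first step) = 1/(2d)
= 1/10
= 0.1000

0.1000


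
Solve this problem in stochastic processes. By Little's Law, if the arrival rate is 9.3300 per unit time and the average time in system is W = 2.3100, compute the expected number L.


Little's Law: L = lambda * W
= 9.3300 * 2.3100
= 21.5523

21.5523


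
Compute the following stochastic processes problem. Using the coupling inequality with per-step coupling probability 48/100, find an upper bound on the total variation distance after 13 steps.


TV distance bound <= (1-delta)^n
= (1 - 0.4800)^13
= 0.5200^13
= 2.0326e-04

2.0326e-04


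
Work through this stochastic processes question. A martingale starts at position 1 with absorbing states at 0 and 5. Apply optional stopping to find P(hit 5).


By optional stopping theorem: E(M at tau) = M(0) = 1
P(hit 5)*5 + P(hit 0)*0 = 1
P(hit 5) = (1 - 0)/(5 - 0) = 1/5 = 0.2000

0.2000


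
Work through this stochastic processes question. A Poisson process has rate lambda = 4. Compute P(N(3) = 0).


P(N(t)=k) = (lambda*t)^k * exp(-lambda*t) / k!
lambda*t = 12
= 12^0 * exp(-12) / 0!
= 1 * 6.1442e-06 / 1
= 6.1442e-06

6.1442e-06


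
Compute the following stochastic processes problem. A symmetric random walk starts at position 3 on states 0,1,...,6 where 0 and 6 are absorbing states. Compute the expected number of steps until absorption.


For symmetric RW on 0,...,N with absorbing barriers, E(i) = i*(N-i)
E(3) = 3 * 3 = 9

9


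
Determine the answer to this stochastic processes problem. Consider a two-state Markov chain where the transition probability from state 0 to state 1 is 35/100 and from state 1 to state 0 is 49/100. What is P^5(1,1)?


Computing P^5 by matrix multiplication.
P = [[0.6500, 0.3500], [0.4900, 0.5100]]
After raising P to the power 5:
P^5(1,1) = 0.4167

0.4167


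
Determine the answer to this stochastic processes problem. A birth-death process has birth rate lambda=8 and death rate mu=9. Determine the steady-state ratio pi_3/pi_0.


For birth-death process, pi_n/pi_0 = (lambda/mu)^n
= (8/9)^3
= 0.7023

0.7023


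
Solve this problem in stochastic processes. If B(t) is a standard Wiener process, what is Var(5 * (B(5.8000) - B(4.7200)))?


Var(alpha*(B(t)-B(s))) = alpha^2 * (t-s)
= 5^2 * (5.8000 - 4.7200)
= 25 * 1.0800
= 27.0000

27.0000


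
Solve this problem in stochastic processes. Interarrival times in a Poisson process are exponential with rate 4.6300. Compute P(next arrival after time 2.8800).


P(X > t) = exp(-lambda * t)
= exp(-4.6300 * 2.8800)
= exp(-13.3344) = 1.6179e-06

1.6179e-06


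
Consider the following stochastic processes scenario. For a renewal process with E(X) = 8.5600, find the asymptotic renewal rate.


Long-run renewal rate = 1/E(X)
= 1/8.5600
= 0.1168

0.1168


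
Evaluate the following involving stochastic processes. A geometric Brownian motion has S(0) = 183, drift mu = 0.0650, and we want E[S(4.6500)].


E[S(t)] = S(0) * exp(mu * t)
= 183 * exp(0.0650 * 4.6500)
= 183 * 1.3529
= 247.5806

247.5806


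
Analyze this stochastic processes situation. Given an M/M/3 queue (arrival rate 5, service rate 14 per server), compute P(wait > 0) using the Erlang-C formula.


a = lambda/mu = 0.3571
rho = a/c = 0.1190
Erlang-C formula applied:
C(c,a) = 0.0060

0.0060


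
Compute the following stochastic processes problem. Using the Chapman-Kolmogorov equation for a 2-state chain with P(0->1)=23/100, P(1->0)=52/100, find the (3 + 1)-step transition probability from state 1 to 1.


P^4 = P^3 * P^1
Computing via matrix multiplication of the transition matrix.
Entry (1,1) of P^4 = 0.3094

0.3094


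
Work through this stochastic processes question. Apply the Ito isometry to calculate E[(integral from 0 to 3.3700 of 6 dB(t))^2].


By Ito isometry: E[(int f dB)^2] = int f^2 dt
= 6^2 * 3.3700
= 36 * 3.3700 = 121.3200

121.3200


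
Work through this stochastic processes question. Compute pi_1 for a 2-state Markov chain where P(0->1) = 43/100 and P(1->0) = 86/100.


Stationary distribution: pi_0 = p10/(p01+p10), pi_1 = p01/(p01+p10)
p01 = 0.4300, p10 = 0.8600
pi_1 = 0.3333

0.3333


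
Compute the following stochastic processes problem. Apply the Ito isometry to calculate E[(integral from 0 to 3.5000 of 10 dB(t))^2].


By Ito isometry: E[(int f dB)^2] = int f^2 dt
= 10^2 * 3.5000
= 100 * 3.5000 = 350.0000

350.0000


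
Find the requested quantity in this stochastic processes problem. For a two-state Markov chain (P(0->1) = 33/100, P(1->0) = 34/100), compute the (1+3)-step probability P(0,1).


P^4 = P^1 * P^3
Computing via matrix multiplication of the transition matrix.
Entry (0,1) of P^4 = 0.4867

0.4867


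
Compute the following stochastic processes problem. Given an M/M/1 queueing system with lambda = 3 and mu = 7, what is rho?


rho = lambda/mu
= 3/7
= 0.4286

0.4286


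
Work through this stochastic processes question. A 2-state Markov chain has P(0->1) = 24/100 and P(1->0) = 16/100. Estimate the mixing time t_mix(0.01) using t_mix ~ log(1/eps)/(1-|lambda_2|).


lambda_2 = |1 - p01 - p10| = |1 - 0.2400 - 0.1600| = 0.6000
t_mix ~ log(1/eps)/(1 - |lambda_2|)
= log(100)/(1 - 0.6000) = 4.6052/0.4000
= 11.5129

11.5129


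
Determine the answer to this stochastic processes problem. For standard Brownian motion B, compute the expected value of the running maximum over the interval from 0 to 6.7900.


E(max B(s)) = sqrt(2t/pi)
= sqrt(2*6.7900/pi)
= sqrt(4.3226)
= 2.0791

2.0791


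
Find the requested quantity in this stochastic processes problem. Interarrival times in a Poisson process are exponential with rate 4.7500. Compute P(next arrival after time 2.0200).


P(X > t) = exp(-lambda * t)
= exp(-4.7500 * 2.0200)
= exp(-9.5950) = 6.8068e-05

6.8068e-05


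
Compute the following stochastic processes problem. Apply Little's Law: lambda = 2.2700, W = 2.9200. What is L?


Little's Law: L = lambda * W
= 2.2700 * 2.9200
= 6.6284

6.6284


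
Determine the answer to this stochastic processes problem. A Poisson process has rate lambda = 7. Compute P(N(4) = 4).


P(N(t)=k) = (lambda*t)^k * exp(-lambda*t) / k!
lambda*t = 28
= 28^4 * exp(-28) / 4!
= 614656 * 6.9144e-13 / 24
= 1.7708e-08

1.7708e-08


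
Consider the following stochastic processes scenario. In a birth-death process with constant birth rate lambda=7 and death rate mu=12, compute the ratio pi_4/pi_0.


For birth-death process, pi_n/pi_0 = (lambda/mu)^n
= (7/12)^4
= 0.1158

0.1158


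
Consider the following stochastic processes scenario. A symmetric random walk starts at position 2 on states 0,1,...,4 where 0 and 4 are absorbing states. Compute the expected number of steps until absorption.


For symmetric RW on 0,...,N with absorbing barriers, E(i) = i*(N-i)
E(2) = 2 * 2 = 4

4


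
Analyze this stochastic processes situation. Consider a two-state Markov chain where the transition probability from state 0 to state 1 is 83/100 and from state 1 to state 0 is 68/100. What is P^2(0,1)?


Computing P^2 by matrix multiplication.
P = [[0.1700, 0.8300], [0.6800, 0.3200]]
After raising P to the power 2:
P^2(0,1) = 0.4067

0.4067


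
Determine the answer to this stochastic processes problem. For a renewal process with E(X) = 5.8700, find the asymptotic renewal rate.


Long-run renewal rate = 1/E(X)
= 1/5.8700
= 0.1704

0.1704


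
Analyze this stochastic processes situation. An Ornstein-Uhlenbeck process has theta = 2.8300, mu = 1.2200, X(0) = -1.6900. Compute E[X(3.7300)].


E[X(t)] = mu + (X(0) - mu)*exp(-theta*t)
= 1.2200 + (-1.6900 - 1.2200)*exp(-2.8300*3.7300)
= 1.2200 + -2.9100 * 2.6039e-05
= 1.2199

1.2199


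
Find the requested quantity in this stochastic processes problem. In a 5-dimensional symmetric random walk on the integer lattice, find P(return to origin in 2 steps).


P(return in 2 steps) = P(reverse first step) = 1/(2d)
= 1/10
= 0.1000

0.1000


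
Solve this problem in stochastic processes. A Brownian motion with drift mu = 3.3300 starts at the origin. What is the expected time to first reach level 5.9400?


Expected first passage time = a/mu
= 5.9400/3.3300
= 1.7838

1.7838


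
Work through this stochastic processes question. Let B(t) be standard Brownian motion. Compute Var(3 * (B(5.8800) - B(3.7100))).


Var(alpha*(B(t)-B(s))) = alpha^2 * (t-s)
= 3^2 * (5.8800 - 3.7100)
= 9 * 2.1700
= 19.5300

19.5300


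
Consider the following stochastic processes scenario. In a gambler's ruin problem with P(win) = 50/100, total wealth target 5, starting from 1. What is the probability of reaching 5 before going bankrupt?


p = 1/2: P(win) = i/N = 1/5
= 0.2000

0.2000


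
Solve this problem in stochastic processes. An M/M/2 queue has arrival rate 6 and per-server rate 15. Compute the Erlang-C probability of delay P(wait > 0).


a = lambda/mu = 0.4000
rho = a/c = 0.2000
Erlang-C formula applied:
C(c,a) = 0.0667

0.0667


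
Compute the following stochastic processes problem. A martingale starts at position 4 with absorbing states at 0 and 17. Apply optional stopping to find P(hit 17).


By optional stopping theorem: E(M at tau) = M(0) = 4
P(hit 17)*17 + P(hit 0)*0 = 4
P(hit 17) = (4 - 0)/(17 - 0) = 4/17 = 0.2353

0.2353


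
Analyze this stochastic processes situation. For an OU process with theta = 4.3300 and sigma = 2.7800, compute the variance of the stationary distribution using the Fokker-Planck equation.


Stationary variance = sigma^2 / (2*theta)
= 2.7800^2 / (2*4.3300)
= 7.7284 / 8.6600
= 0.8924

0.8924


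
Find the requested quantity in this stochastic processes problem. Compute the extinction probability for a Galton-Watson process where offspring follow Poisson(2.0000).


Since mu = 2.0000 > 1, extinction prob q < 1.
Solve s = exp(mu*(s-1)) iteratively.
q = 0.2032

0.2032


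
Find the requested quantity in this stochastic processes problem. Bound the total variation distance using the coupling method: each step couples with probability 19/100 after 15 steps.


TV distance bound <= (1-delta)^n
= (1 - 0.1900)^15
= 0.8100^15
= 0.0424

0.0424


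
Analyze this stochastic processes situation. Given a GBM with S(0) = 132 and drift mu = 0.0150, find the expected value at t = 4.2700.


E[S(t)] = S(0) * exp(mu * t)
= 132 * exp(0.0150 * 4.2700)
= 132 * 1.0661
= 140.7312

140.7312


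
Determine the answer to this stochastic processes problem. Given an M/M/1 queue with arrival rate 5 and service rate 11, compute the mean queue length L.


rho = 5/11 = 0.4545
L = rho/(1-rho)
= 0.4545/0.5455
= 0.8333

0.8333


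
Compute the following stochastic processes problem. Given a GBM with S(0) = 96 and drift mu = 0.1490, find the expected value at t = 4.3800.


E[S(t)] = S(0) * exp(mu * t)
= 96 * exp(0.1490 * 4.3800)
= 96 * 1.9206
= 184.3743

184.3743


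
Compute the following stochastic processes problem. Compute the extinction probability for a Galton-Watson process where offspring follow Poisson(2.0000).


Since mu = 2.0000 > 1, extinction prob q < 1.
Solve s = exp(mu*(s-1)) iteratively.
q = 0.2032

0.2032


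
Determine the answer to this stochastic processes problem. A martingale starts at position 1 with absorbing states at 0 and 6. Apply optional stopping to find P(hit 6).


By optional stopping theorem: E(M at tau) = M(0) = 1
P(hit 6)*6 + P(hit 0)*0 = 1
P(hit 6) = (1 - 0)/(6 - 0) = 1/6 = 0.1667

0.1667


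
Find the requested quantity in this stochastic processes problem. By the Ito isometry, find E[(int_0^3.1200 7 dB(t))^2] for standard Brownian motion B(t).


By Ito isometry: E[(int f dB)^2] = int f^2 dt
= 7^2 * 3.1200
= 49 * 3.1200 = 152.8800

152.8800


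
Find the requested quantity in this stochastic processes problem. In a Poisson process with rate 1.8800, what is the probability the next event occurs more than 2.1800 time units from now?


P(X > t) = exp(-lambda * t)
= exp(-1.8800 * 2.1800)
= exp(-4.0984) = 0.0166

0.0166


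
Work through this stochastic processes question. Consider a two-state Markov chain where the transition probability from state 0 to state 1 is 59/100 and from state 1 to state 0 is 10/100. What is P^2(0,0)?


Computing P^2 by matrix multiplication.
P = [[0.4100, 0.5900], [0.1000, 0.9000]]
After raising P to the power 2:
P^2(0,0) = 0.2271

0.2271


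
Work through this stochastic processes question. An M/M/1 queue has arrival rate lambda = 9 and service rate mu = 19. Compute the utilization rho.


rho = lambda/mu
= 9/19
= 0.4737

0.4737


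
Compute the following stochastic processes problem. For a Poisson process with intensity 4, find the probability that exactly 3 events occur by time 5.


P(N(t)=k) = (lambda*t)^k * exp(-lambda*t) / k!
lambda*t = 20
= 20^3 * exp(-20) / 3!
= 8000 * 2.0612e-09 / 6
= 2.7482e-06

2.7482e-06


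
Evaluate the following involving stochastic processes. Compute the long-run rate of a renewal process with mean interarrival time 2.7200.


Long-run renewal rate = 1/E(X)
= 1/2.7200
= 0.3676

0.3676


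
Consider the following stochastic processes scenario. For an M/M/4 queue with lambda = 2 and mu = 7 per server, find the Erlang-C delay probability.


a = lambda/mu = 0.2857
rho = a/c = 0.0714
Erlang-C formula applied:
C(c,a) = 2.2471e-04

2.2471e-04


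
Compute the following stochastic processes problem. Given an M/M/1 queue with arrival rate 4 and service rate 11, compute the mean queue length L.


rho = 4/11 = 0.3636
L = rho/(1-rho)
= 0.3636/0.6364
= 0.5714

0.5714


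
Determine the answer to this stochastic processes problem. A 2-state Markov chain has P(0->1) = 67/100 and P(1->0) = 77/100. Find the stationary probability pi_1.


Stationary distribution: pi_0 = p10/(p01+p10), pi_1 = p01/(p01+p10)
p01 = 0.6700, p10 = 0.7700
pi_1 = 0.4653

0.4653


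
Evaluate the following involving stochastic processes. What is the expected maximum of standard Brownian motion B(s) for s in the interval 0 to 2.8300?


E(max B(s)) = sqrt(2t/pi)
= sqrt(2*2.8300/pi)
= sqrt(1.8016)
= 1.3422

1.3422


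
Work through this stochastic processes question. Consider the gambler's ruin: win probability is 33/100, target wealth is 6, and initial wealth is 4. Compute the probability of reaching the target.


Gambler's ruin formula:
r = q/p = 0.6700/0.3300 = 2.0303
P(win) = (1 - r^i)/(1 - r^N)
= (1 - 2.0303^4)/(1 - 2.0303^6)
= 0.2316

0.2316


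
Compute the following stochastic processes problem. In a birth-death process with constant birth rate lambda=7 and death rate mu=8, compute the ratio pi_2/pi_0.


For birth-death process, pi_n/pi_0 = (lambda/mu)^n
= (7/8)^2
= 0.7656

0.7656


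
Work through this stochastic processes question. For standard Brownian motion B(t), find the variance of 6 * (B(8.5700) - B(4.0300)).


Var(alpha*(B(t)-B(s))) = alpha^2 * (t-s)
= 6^2 * (8.5700 - 4.0300)
= 36 * 4.5400
= 163.4400

163.4400


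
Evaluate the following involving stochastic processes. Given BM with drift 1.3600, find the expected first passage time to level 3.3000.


Expected first passage time = a/mu
= 3.3000/1.3600
= 2.4265

2.4265


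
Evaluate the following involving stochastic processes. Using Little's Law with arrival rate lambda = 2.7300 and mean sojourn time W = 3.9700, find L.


Little's Law: L = lambda * W
= 2.7300 * 3.9700
= 10.8381

10.8381


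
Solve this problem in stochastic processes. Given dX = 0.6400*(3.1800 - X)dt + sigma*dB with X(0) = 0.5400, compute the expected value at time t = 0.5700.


E[X(t)] = mu + (X(0) - mu)*exp(-theta*t)
= 3.1800 + (0.5400 - 3.1800)*exp(-0.6400*0.5700)
= 3.1800 + -2.6400 * 0.6943
= 1.3470

1.3470


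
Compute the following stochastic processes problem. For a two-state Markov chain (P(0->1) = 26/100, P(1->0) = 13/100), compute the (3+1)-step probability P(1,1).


P^4 = P^3 * P^1
Computing via matrix multiplication of the transition matrix.
Entry (1,1) of P^4 = 0.7128

0.7128


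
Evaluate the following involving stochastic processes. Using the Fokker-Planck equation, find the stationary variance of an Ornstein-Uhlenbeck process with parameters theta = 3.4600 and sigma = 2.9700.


Stationary variance = sigma^2 / (2*theta)
= 2.9700^2 / (2*3.4600)
= 8.8209 / 6.9200
= 1.2747

1.2747


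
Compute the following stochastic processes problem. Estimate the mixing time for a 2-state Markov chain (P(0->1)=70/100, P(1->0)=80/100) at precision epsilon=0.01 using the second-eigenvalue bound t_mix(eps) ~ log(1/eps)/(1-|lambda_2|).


lambda_2 = |1 - p01 - p10| = |1 - 0.7000 - 0.8000| = 0.5000
t_mix ~ log(1/eps)/(1 - |lambda_2|)
= log(100)/(1 - 0.5000) = 4.6052/0.5000
= 9.2103

9.2103


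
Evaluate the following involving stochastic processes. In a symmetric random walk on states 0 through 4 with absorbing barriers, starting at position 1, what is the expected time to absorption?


For symmetric RW on 0,...,N with absorbing barriers, E(i) = i*(N-i)
E(1) = 1 * 3 = 3

3


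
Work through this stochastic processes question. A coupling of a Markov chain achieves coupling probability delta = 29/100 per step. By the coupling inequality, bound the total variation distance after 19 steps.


TV distance bound <= (1-delta)^n
= (1 - 0.2900)^19
= 0.7100^19
= 0.0015

0.0015


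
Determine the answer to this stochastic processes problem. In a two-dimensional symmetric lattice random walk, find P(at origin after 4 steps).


P = C(4,2)^2 / 4^4
= 6^2 / 256
= 36 / 256
= 0.1406

0.1406


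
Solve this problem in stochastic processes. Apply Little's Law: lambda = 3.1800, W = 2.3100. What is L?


Little's Law: L = lambda * W
= 3.1800 * 2.3100
= 7.3458

7.3458


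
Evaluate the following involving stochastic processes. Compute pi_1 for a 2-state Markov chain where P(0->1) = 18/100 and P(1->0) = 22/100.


Stationary distribution: pi_0 = p10/(p01+p10), pi_1 = p01/(p01+p10)
p01 = 0.1800, p10 = 0.2200
pi_1 = 0.4500

0.4500


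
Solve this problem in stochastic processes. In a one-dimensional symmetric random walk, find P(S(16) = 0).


P(S(16) = 0) = C(16,8) / 4^8
= 12870 / 65536
= 0.1964

0.1964


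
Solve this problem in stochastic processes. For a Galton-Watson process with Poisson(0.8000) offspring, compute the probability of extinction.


Since mu = 0.8000 <= 1, extinction probability = 1.

1.0000


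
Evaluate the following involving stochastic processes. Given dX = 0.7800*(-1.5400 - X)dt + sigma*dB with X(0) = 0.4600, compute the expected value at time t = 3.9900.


E[X(t)] = mu + (X(0) - mu)*exp(-theta*t)
= -1.5400 + (0.4600 - -1.5400)*exp(-0.7800*3.9900)
= -1.5400 + 2.0000 * 0.0445
= -1.4510

-1.4510


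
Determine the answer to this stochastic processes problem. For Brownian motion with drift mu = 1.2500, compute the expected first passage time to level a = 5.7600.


Expected first passage time = a/mu
= 5.7600/1.2500
= 4.6080

4.6080


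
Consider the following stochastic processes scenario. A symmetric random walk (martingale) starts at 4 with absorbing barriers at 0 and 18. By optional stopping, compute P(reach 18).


By optional stopping theorem: E(M at tau) = M(0) = 4
P(hit 18)*18 + P(hit 0)*0 = 4
P(hit 18) = (4 - 0)/(18 - 0) = 2/9 = 0.2222

0.2222


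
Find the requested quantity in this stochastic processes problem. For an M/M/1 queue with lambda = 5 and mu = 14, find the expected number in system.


rho = 5/14 = 0.3571
L = rho/(1-rho)
= 0.3571/0.6429
= 0.5556

0.5556


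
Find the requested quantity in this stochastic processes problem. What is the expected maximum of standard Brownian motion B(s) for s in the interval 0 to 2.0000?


E(max B(s)) = sqrt(2t/pi)
= sqrt(2*2.0000/pi)
= sqrt(1.2732)
= 1.1284

1.1284


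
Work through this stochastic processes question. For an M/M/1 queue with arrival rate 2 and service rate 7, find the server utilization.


rho = lambda/mu
= 2/7
= 0.2857

0.2857


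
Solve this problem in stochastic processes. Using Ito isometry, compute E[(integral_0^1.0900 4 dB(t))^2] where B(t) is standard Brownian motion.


By Ito isometry: E[(int f dB)^2] = int f^2 dt
= 4^2 * 1.0900
= 16 * 1.0900 = 17.4400

17.4400


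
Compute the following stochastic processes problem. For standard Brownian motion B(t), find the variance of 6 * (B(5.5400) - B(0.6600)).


Var(alpha*(B(t)-B(s))) = alpha^2 * (t-s)
= 6^2 * (5.5400 - 0.6600)
= 36 * 4.8800
= 175.6800

175.6800


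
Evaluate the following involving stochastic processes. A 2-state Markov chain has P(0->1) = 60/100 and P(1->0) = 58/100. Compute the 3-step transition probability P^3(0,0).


Computing P^3 by matrix multiplication.
P = [[0.4000, 0.6000], [0.5800, 0.4200]]
After raising P to the power 3:
P^3(0,0) = 0.4886

0.4886


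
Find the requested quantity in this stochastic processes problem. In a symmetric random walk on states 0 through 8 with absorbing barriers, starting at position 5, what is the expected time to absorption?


For symmetric RW on 0,...,N with absorbing barriers, E(i) = i*(N-i)
E(5) = 5 * 3 = 15

15


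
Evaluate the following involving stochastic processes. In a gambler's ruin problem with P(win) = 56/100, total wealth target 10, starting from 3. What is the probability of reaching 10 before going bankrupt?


Gambler's ruin formula:
r = q/p = 0.4400/0.5600 = 0.7857
P(win) = (1 - r^i)/(1 - r^N)
= (1 - 0.7857^3)/(1 - 0.7857^10)
= 0.5657

0.5657


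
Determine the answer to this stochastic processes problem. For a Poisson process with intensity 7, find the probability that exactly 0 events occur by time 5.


P(N(t)=k) = (lambda*t)^k * exp(-lambda*t) / k!
lambda*t = 35
= 35^0 * exp(-35) / 0!
= 1 * 6.3051e-16 / 1
= 6.3051e-16

6.3051e-16


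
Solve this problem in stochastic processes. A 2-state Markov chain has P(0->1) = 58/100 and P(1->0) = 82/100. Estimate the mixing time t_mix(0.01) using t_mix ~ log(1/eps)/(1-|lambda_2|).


lambda_2 = |1 - p01 - p10| = |1 - 0.5800 - 0.8200| = 0.4000
t_mix ~ log(1/eps)/(1 - |lambda_2|)
= log(100)/(1 - 0.4000) = 4.6052/0.6000
= 7.6753

7.6753


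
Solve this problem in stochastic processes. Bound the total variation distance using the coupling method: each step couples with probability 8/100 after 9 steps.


TV distance bound <= (1-delta)^n
= (1 - 0.0800)^9
= 0.9200^9
= 0.4722

0.4722


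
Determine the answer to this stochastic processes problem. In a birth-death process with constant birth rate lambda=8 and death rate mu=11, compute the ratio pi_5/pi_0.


For birth-death process, pi_n/pi_0 = (lambda/mu)^n
= (8/11)^5
= 0.2035

0.2035


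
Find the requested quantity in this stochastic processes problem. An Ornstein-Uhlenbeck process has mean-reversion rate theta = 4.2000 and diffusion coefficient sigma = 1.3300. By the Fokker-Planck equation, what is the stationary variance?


Stationary variance = sigma^2 / (2*theta)
= 1.3300^2 / (2*4.2000)
= 1.7689 / 8.4000
= 0.2106

0.2106


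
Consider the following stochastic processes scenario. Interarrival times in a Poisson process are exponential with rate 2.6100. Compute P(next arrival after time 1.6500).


P(X > t) = exp(-lambda * t)
= exp(-2.6100 * 1.6500)
= exp(-4.3065) = 0.0135

0.0135


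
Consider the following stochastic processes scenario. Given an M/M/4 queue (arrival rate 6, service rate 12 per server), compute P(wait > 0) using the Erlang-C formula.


a = lambda/mu = 0.5000
rho = a/c = 0.1250
Erlang-C formula applied:
C(c,a) = 0.0018

0.0018


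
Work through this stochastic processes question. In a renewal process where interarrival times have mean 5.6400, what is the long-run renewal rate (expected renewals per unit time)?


Long-run renewal rate = 1/E(X)
= 1/5.6400
= 0.1773

0.1773


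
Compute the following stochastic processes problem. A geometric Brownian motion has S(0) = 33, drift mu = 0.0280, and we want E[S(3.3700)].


E[S(t)] = S(0) * exp(mu * t)
= 33 * exp(0.0280 * 3.3700)
= 33 * 1.0990
= 36.2655

36.2655


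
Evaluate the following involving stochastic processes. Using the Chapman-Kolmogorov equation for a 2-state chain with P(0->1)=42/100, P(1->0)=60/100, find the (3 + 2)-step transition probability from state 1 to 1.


P^5 = P^3 * P^2
Computing via matrix multiplication of the transition matrix.
Entry (1,1) of P^5 = 0.4118

0.4118


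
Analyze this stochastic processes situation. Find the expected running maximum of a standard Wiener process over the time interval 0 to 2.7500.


E(max B(s)) = sqrt(2t/pi)
= sqrt(2*2.7500/pi)
= sqrt(1.7507)
= 1.3231

1.3231


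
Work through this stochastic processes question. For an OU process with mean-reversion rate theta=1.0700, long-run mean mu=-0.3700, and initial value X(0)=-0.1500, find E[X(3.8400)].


E[X(t)] = mu + (X(0) - mu)*exp(-theta*t)
= -0.3700 + (-0.1500 - -0.3700)*exp(-1.0700*3.8400)
= -0.3700 + 0.2200 * 0.0164
= -0.3664

-0.3664


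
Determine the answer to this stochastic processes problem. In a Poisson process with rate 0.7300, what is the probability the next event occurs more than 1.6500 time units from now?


P(X > t) = exp(-lambda * t)
= exp(-0.7300 * 1.6500)
= exp(-1.2045) = 0.2998

0.2998


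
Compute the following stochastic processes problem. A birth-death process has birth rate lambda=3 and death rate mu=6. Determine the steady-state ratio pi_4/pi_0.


For birth-death process, pi_n/pi_0 = (lambda/mu)^n
= (3/6)^4
= 0.0625

0.0625


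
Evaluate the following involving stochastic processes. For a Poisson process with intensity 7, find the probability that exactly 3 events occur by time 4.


P(N(t)=k) = (lambda*t)^k * exp(-lambda*t) / k!
lambda*t = 28
= 28^3 * exp(-28) / 3!
= 21952 * 6.9144e-13 / 6
= 2.5297e-09

2.5297e-09


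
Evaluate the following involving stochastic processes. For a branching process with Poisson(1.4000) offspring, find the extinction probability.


Since mu = 1.4000 > 1, extinction prob q < 1.
Solve s = exp(mu*(s-1)) iteratively.
q = 0.4890

0.4890


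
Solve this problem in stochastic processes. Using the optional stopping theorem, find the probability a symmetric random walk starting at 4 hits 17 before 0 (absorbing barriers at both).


By optional stopping theorem: E(M at tau) = M(0) = 4
P(hit 17)*17 + P(hit 0)*0 = 4
P(hit 17) = (4 - 0)/(17 - 0) = 4/17 = 0.2353

0.2353


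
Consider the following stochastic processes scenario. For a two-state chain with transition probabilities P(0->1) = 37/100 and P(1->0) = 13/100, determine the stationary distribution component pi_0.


Stationary distribution: pi_0 = p10/(p01+p10), pi_1 = p01/(p01+p10)
p01 = 0.3700, p10 = 0.1300
pi_0 = 0.2600

0.2600


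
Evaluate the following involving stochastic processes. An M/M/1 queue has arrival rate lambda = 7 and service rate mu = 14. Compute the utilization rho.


rho = lambda/mu
= 7/14
= 0.5000

0.5000


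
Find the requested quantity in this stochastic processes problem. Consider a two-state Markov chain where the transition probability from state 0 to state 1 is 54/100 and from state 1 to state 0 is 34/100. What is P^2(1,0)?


Computing P^2 by matrix multiplication.
P = [[0.4600, 0.5400], [0.3400, 0.6600]]
After raising P to the power 2:
P^2(1,0) = 0.3808

0.3808


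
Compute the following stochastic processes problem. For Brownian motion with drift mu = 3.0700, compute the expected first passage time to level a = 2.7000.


Expected first passage time = a/mu
= 2.7000/3.0700
= 0.8795

0.8795


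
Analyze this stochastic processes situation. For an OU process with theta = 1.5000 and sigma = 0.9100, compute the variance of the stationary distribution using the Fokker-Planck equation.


Stationary variance = sigma^2 / (2*theta)
= 0.9100^2 / (2*1.5000)
= 0.8281 / 3.0000
= 0.2760

0.2760


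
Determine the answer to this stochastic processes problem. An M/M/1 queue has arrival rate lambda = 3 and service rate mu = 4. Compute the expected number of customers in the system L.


rho = 3/4 = 0.7500
L = rho/(1-rho)
= 0.7500/0.2500
= 3.0000

3.0000


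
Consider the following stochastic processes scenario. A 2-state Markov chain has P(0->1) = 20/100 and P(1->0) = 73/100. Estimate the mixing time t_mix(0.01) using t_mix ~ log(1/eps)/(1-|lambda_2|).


lambda_2 = |1 - p01 - p10| = |1 - 0.2000 - 0.7300| = 0.0700
t_mix ~ log(1/eps)/(1 - |lambda_2|)
= log(100)/(1 - 0.0700) = 4.6052/0.9300
= 4.9518

4.9518


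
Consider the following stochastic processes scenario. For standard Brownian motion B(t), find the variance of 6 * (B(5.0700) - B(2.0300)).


Var(alpha*(B(t)-B(s))) = alpha^2 * (t-s)
= 6^2 * (5.0700 - 2.0300)
= 36 * 3.0400
= 109.4400

109.4400


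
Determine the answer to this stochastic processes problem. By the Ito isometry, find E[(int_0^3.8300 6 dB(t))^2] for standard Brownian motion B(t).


By Ito isometry: E[(int f dB)^2] = int f^2 dt
= 6^2 * 3.8300
= 36 * 3.8300 = 137.8800

137.8800


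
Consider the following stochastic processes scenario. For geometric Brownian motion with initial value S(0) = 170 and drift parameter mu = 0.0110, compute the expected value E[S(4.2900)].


E[S(t)] = S(0) * exp(mu * t)
= 170 * exp(0.0110 * 4.2900)
= 170 * 1.0483
= 178.2146

178.2146


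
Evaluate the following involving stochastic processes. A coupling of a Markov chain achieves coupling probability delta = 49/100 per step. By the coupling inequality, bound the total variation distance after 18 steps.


TV distance bound <= (1-delta)^n
= (1 - 0.4900)^18
= 0.5100^18
= 5.4483e-06

5.4483e-06


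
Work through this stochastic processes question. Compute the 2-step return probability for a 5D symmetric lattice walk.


P(return in 2 steps) = P(reverse first step) = 1/(2d)
= 1/10
= 0.1000

0.1000


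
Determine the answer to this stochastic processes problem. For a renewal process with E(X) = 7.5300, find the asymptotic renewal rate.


Long-run renewal rate = 1/E(X)
= 1/7.5300
= 0.1328

0.1328


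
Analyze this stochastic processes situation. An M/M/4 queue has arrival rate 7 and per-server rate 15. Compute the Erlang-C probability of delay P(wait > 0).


a = lambda/mu = 0.4667
rho = a/c = 0.1167
Erlang-C formula applied:
C(c,a) = 0.0014

0.0014


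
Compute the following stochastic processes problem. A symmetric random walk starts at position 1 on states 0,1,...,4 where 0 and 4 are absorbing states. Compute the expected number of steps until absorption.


For symmetric RW on 0,...,N with absorbing barriers, E(i) = i*(N-i)
E(1) = 1 * 3 = 3

3


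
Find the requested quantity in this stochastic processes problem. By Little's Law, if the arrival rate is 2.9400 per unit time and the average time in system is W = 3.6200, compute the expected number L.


Little's Law: L = lambda * W
= 2.9400 * 3.6200
= 10.6428

10.6428


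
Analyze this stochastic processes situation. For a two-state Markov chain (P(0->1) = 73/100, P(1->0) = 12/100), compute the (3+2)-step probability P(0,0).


P^5 = P^3 * P^2
Computing via matrix multiplication of the transition matrix.
Entry (0,0) of P^5 = 0.1412

0.1412


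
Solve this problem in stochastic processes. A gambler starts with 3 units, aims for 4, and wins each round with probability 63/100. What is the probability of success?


Gambler's ruin formula:
r = q/p = 0.3700/0.6300 = 0.5873
P(win) = (1 - r^i)/(1 - r^N)
= (1 - 0.5873^3)/(1 - 0.5873^4)
= 0.9051

0.9051


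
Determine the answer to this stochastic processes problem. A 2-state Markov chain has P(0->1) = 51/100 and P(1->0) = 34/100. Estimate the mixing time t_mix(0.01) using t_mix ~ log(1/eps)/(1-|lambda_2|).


lambda_2 = |1 - p01 - p10| = |1 - 0.5100 - 0.3400| = 0.1500
t_mix ~ log(1/eps)/(1 - |lambda_2|)
= log(100)/(1 - 0.1500) = 4.6052/0.8500
= 5.4178

5.4178


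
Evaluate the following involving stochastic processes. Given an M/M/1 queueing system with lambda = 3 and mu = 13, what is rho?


rho = lambda/mu
= 3/13
= 0.2308

0.2308


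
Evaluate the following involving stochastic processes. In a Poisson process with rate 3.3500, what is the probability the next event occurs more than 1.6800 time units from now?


P(X > t) = exp(-lambda * t)
= exp(-3.3500 * 1.6800)
= exp(-5.6280) = 0.0036

0.0036


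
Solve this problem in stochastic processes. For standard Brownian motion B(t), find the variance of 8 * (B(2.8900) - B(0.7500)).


Var(alpha*(B(t)-B(s))) = alpha^2 * (t-s)
= 8^2 * (2.8900 - 0.7500)
= 64 * 2.1400
= 136.9600

136.9600


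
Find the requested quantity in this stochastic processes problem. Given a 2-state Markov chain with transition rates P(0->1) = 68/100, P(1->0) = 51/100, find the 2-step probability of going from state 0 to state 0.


Computing P^2 by matrix multiplication.
P = [[0.3200, 0.6800], [0.5100, 0.4900]]
After raising P to the power 2:
P^2(0,0) = 0.4492

0.4492


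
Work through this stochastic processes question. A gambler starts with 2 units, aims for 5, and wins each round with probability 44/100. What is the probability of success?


Gambler's ruin formula:
r = q/p = 0.5600/0.4400 = 1.2727
P(win) = (1 - r^i)/(1 - r^N)
= (1 - 1.2727^2)/(1 - 1.2727^5)
= 0.2649

0.2649


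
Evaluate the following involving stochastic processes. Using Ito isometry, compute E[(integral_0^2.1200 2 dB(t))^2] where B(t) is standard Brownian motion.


By Ito isometry: E[(int f dB)^2] = int f^2 dt
= 2^2 * 2.1200
= 4 * 2.1200 = 8.4800

8.4800


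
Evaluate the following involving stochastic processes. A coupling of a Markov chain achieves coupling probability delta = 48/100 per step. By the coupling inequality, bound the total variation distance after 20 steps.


TV distance bound <= (1-delta)^n
= (1 - 0.4800)^20
= 0.5200^20
= 2.0896e-06

2.0896e-06


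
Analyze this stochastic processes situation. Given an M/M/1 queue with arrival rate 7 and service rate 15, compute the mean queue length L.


rho = 7/15 = 0.4667
L = rho/(1-rho)
= 0.4667/0.5333
= 0.8750

0.8750


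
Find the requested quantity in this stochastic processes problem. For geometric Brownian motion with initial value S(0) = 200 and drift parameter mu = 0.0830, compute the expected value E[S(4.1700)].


E[S(t)] = S(0) * exp(mu * t)
= 200 * exp(0.0830 * 4.1700)
= 200 * 1.4136
= 282.7116

282.7116


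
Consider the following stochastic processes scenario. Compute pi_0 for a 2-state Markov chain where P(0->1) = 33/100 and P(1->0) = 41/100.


Stationary distribution: pi_0 = p10/(p01+p10), pi_1 = p01/(p01+p10)
p01 = 0.3300, p10 = 0.4100
pi_0 = 0.5541

0.5541


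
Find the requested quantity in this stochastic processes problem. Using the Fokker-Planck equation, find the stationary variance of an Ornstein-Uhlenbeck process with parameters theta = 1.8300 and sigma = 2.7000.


Stationary variance = sigma^2 / (2*theta)
= 2.7000^2 / (2*1.8300)
= 7.2900 / 3.6600
= 1.9918

1.9918


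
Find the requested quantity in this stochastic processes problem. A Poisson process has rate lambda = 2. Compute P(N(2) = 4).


P(N(t)=k) = (lambda*t)^k * exp(-lambda*t) / k!
lambda*t = 4
= 4^4 * exp(-4) / 4!
= 256 * 0.0183 / 24
= 0.1954

0.1954


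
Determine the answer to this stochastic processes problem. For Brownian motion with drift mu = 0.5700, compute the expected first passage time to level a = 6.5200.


Expected first passage time = a/mu
= 6.5200/0.5700
= 11.4386

11.4386


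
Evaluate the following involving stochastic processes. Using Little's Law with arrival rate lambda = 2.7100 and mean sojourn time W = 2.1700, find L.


Little's Law: L = lambda * W
= 2.7100 * 2.1700
= 5.8807

5.8807


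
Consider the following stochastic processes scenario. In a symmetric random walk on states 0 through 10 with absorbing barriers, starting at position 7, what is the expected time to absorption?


For symmetric RW on 0,...,N with absorbing barriers, E(i) = i*(N-i)
E(7) = 7 * 3 = 21

21


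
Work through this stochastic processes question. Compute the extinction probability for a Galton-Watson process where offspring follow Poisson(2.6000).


Since mu = 2.6000 > 1, extinction prob q < 1.
Solve s = exp(mu*(s-1)) iteratively.
q = 0.0951

0.0951


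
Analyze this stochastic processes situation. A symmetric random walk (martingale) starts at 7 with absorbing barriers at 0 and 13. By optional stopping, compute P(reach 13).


By optional stopping theorem: E(M at tau) = M(0) = 7
P(hit 13)*13 + P(hit 0)*0 = 7
P(hit 13) = (7 - 0)/(13 - 0) = 7/13 = 0.5385

0.5385


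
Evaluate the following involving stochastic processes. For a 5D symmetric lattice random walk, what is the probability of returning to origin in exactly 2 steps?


P(return in 2 steps) = P(reverse first step) = 1/(2d)
= 1/10
= 0.1000

0.1000


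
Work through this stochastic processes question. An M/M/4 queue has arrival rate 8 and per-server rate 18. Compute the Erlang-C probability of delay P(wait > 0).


a = lambda/mu = 0.4444
rho = a/c = 0.1111
Erlang-C formula applied:
C(c,a) = 0.0012

0.0012
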